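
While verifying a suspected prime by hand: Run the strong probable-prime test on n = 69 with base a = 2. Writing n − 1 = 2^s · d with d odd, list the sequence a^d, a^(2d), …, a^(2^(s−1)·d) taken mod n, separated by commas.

41, 25

n − 1 = 68 = 2^2 · 17, so s = 2 and d = 17.
x_0 = 2^17 mod 69 = 41.
x_1 = 41^2 mod 69 = 25.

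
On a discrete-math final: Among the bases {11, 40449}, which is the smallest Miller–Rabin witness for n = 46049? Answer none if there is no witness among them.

none

n − 1 = 46048 = 2^5 · 1439, so s = 5 and d = 1439.
Base 11: x_0 = 11^1439 mod 46049 = 2861. x_0 is neither 1 nor 46048, so continue squaring. x_1 = 2861^2 mod 46049 = 34648. x_2 = 34648^2 mod 46049 = 32523. x_3 = 32523^2 mod 46049 = 46048. x_3 ≡ −1, so 11 is not a witness.
Base 40449: x_0 = 40449^1439 mod 46049 = 16895. x_0 is neither 1 nor 46048, so continue squaring. x_1 = 16895^2 mod 46049 = 29323. x_2 = 29323^2 mod 46049 = 11401. x_3 = 11401^2 mod 46049 = 32523. x_4 = 32523^2 mod 46049 = 46048. x_4 ≡ −1, so 40449 is not a witness.
No listed base is a witness for 46049.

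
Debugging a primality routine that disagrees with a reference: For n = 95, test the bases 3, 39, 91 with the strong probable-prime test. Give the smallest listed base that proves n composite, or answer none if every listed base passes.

n − 1 = 94 = 2^1 · 47, so s = 1 and d = 47.
Base 3: x_0 = 3^47 mod 95 = 67. x_0 ∉ {1, 94} and s = 1, so 3 is a Miller–Rabin witness and 95 is composite.
Base 39: x_0 = 39^47 mod 95 = 39. x_0 ∉ {1, 94} and s = 1, so 39 is a Miller–Rabin witness and 95 is composite.
Base 91: x_0 = 91^47 mod 95 = 41. x_0 ∉ {1, 94} and s = 1, so 91 is a Miller–Rabin witness and 95 is composite.
The smallest witness among the given bases is 3.

3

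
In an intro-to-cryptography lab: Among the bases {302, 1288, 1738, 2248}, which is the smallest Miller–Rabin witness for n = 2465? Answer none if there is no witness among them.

n − 1 = 2464 = 2^5 · 77, so s = 5 and d = 77.
Base 302: x_0 = 302^77 mod 2465 = 302. x_0 is neither 1 nor 2464, so continue squaring. x_1 = 302^2 mod 2465 = 2464. x_1 ≡ −1, so 302 is not a witness.
Base 1288: x_0 = 1288^77 mod 2465 = 1288. x_0 is neither 1 nor 2464, so continue squaring. x_1 = 1288^2 mod 2465 = 2464. x_1 ≡ −1, so 1288 is not a witness.
Base 1738: x_0 = 1738^77 mod 2465 = 1143. x_0 is neither 1 nor 2464, so continue squaring. x_1 = 1143^2 mod 2465 = 2464. x_1 ≡ −1, so 1738 is not a witness.
Base 2248: x_0 = 2248^77 mod 2465 = 1143. x_0 is neither 1 nor 2464, so continue squaring. x_1 = 1143^2 mod 2465 = 2464. x_1 ≡ −1, so 2248 is not a witness.
No listed base is a witness for 2465.

none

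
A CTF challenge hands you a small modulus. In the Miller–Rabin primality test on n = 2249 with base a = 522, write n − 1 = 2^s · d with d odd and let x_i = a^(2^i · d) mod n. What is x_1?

608

n − 1 = 2248 = 2^3 · 281, so s = 3 and d = 281.
Repeated squaring mod 2249: 522^1 ≡ 522, 522^2 ≡ 355, 522^4 ≡ 81, 522^8 ≡ 2063, 522^16 ≡ 861, 522^32 ≡ 1400, 522^64 ≡ 1121, 522^128 ≡ 1699, 522^256 ≡ 1134.
281 = 256 + 16 + 8 + 1, so 522^281 ≡ 1134·861·2063·522 ≡ 617 (mod 2249).
x_0 = 617.
x_1 = 617^2 mod 2249 = 608.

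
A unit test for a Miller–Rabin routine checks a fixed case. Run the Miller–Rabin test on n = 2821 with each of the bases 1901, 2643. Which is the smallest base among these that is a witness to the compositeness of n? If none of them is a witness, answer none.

n − 1 = 2820 = 2^2 · 705, so s = 2 and d = 705.
Base 1901: x_0 = 1901^705 mod 2821 = 1. x_0 = 1, so 1901 is not a witness.
Base 2643: x_0 = 2643^705 mod 2821 = 1520. x_0 is neither 1 nor 2820, so continue squaring. x_1 = 1520^2 mod 2821 = 1. x_1 = 1 but x_0 ≠ ±1, a nontrivial square root of 1 — 2643 is a witness and 2821 is composite.
The smallest witness among the given bases is 2643.

2643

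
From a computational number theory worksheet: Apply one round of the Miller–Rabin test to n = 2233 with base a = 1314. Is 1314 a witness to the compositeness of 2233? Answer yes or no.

yes

n − 1 = 2232 = 2^3 · 279, so s = 3 and d = 279.
x_0 = 1314^279 mod 2233 = 1637.
x_0 is neither 1 nor 2232, so continue squaring.
x_1 = 1637^2 mod 2233 = 169.
x_2 = 169^2 mod 2233 = 1765.
Reached i = s−1 = 2 without hitting −1: 1314 is a Miller–Rabin witness and 2233 is composite.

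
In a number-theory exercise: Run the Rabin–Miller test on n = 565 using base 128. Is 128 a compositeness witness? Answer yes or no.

no

n − 1 = 564 = 2^2 · 141, so s = 2 and d = 141.
Repeated squaring mod 565: 128^1 ≡ 128, 128^2 ≡ 564, 128^4 ≡ 1, 128^8 ≡ 1, 128^16 ≡ 1, 128^32 ≡ 1, 128^64 ≡ 1, 128^128 ≡ 1.
141 = 128 + 8 + 4 + 1, so 128^141 ≡ 1·1·1·128 ≡ 128 (mod 565).
x_0 = 128^141 mod 565 = 128.
x_0 is neither 1 nor 564, so continue squaring.
x_1 = 128^2 mod 565 = 564.
x_1 ≡ −1, so 128 is not a witness.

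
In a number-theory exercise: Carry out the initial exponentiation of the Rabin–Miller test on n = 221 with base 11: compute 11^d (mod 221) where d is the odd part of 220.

54

n − 1 = 220 = 2^2 · 55, so s = 2 and d = 55.
Repeated squaring mod 221: 11^1 ≡ 11, 11^2 ≡ 121, 11^4 ≡ 55, 11^8 ≡ 152, 11^16 ≡ 120, 11^32 ≡ 35.
55 = 32 + 16 + 4 + 2 + 1, so 11^55 ≡ 35·120·55·121·11 ≡ 54 (mod 221).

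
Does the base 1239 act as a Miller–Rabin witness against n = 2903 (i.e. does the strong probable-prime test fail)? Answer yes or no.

no

n − 1 = 2902 = 2^1 · 1451, so s = 1 and d = 1451.
x_0 = 1239^1451 mod 2903 = 2902.
x_0 = 2902 ≡ −1, so 1239 is not a witness.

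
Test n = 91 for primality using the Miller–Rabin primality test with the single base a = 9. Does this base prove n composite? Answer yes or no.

no

n − 1 = 90 = 2^1 · 45, so s = 1 and d = 45.
x_0 = 9^45 mod 91 = 1.
x_0 = 1, so 9 is not a witness.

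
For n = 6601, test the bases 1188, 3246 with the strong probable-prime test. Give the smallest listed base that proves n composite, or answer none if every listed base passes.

3246

n − 1 = 6600 = 2^3 · 825, so s = 3 and d = 825.
Base 1188: x_0 = 1188^825 mod 6601 = 6600. x_0 = 6600 ≡ −1, so 1188 is not a witness.
Base 3246: x_0 = 3246^825 mod 6601 = 3037. x_0 is neither 1 nor 6600, so continue squaring. x_1 = 3037^2 mod 6601 = 1772. x_2 = 1772^2 mod 6601 = 4509. Reached i = s−1 = 2 without hitting −1: 3246 is a Miller–Rabin witness and 6601 is composite.
The smallest witness among the given bases is 3246.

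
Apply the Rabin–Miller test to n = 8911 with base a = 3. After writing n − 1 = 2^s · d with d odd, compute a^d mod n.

8910

n − 1 = 8910 = 2^1 · 4455, so s = 1 and d = 4455.
3^4455 mod 8911 = 8910.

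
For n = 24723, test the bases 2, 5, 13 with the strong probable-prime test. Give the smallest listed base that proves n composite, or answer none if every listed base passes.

n − 1 = 24722 = 2^1 · 12361, so s = 1 and d = 12361.
Base 2: x_0 = 2^12361 mod 24723 = 8120. x_0 ∉ {1, 24722} and s = 1, so 2 is a Miller–Rabin witness and 24723 is composite.
Base 5: x_0 = 5^12361 mod 24723 = 9968. x_0 ∉ {1, 24722} and s = 1, so 5 is a Miller–Rabin witness and 24723 is composite.
Base 13: x_0 = 13^12361 mod 24723 = 2596. x_0 ∉ {1, 24722} and s = 1, so 13 is a Miller–Rabin witness and 24723 is composite.
The smallest witness among the given bases is 2.

2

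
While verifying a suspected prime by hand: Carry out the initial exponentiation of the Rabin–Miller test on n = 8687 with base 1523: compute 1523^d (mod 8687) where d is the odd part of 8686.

n − 1 = 8686 = 2^1 · 4343, so s = 1 and d = 4343.
Repeated squaring mod 8687: 1523^1 ≡ 1523, 1523^2 ≡ 100, 1523^4 ≡ 1313, 1523^8 ≡ 3943, 1523^16 ≡ 6206, 1523^32 ≡ 4965, 1523^64 ≡ 6206, 1523^128 ≡ 4965, 1523^256 ≡ 6206, 1523^512 ≡ 4965, 1523^1024 ≡ 6206, 1523^2048 ≡ 4965, 1523^4096 ≡ 6206.
4343 = 4096 + 128 + 64 + 32 + 16 + 4 + 2 + 1, so 1523^4343 ≡ 6206·4965·6206·4965·6206·1313·100·1523 ≡ 2606 (mod 8687).

2606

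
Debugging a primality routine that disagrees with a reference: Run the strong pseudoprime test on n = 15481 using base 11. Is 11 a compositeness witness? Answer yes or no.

yes

n − 1 = 15480 = 2^3 · 1935, so s = 3 and d = 1935.
x_0 = 11^1935 mod 15481 = 5336.
x_0 is neither 1 nor 15480, so continue squaring.
x_1 = 5336^2 mod 15481 = 3337.
x_2 = 3337^2 mod 15481 = 4730.
Reached i = s−1 = 2 without hitting −1: 11 is a Miller–Rabin witness and 15481 is composite.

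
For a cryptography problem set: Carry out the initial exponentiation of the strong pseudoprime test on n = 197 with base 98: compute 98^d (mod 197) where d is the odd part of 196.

n − 1 = 196 = 2^2 · 49, so s = 2 and d = 49.
98^49 mod 197 = 183.

183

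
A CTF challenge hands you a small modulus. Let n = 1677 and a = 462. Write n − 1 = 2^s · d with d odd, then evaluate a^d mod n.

n − 1 = 1676 = 2^2 · 419, so s = 2 and d = 419.
462^419 mod 1677 = 1458.

1458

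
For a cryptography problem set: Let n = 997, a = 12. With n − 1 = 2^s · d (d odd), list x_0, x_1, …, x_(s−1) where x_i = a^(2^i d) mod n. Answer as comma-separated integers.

1, 1

n − 1 = 996 = 2^2 · 249, so s = 2 and d = 249.
x_0 = 12^249 mod 997 = 1.
x_1 = 1^2 mod 997 = 1.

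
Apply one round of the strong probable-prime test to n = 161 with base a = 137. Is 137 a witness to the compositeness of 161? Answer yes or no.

n − 1 = 160 = 2^5 · 5, so s = 5 and d = 5.
By repeated squaring, 137^5 ≡ 114 (mod 161).
x_0 = 137^5 mod 161 = 114.
x_0 is neither 1 nor 160, so continue squaring.
x_1 = 114^2 mod 161 = 116.
x_2 = 116^2 mod 161 = 93.
x_3 = 93^2 mod 161 = 116.
x_4 = 116^2 mod 161 = 93.
Reached i = s−1 = 4 without hitting −1: 137 is a Miller–Rabin witness and 161 is composite.

yes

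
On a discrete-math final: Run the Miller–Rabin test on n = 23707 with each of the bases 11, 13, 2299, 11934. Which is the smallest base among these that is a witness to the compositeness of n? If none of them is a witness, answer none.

11

n − 1 = 23706 = 2^1 · 11853, so s = 1 and d = 11853.
Base 11: x_0 = 11^11853 mod 23707 = 17337. x_0 ∉ {1, 23706} and s = 1, so 11 is a Miller–Rabin witness and 23707 is composite.
Base 13: x_0 = 13^11853 mod 23707 = 2197. x_0 ∉ {1, 23706} and s = 1, so 13 is a Miller–Rabin witness and 23707 is composite.
Base 2299: x_0 = 2299^11853 mod 23707 = 3215. x_0 ∉ {1, 23706} and s = 1, so 2299 is a Miller–Rabin witness and 23707 is composite.
Base 11934: x_0 = 11934^11853 mod 23707 = 1786. x_0 ∉ {1, 23706} and s = 1, so 11934 is a Miller–Rabin witness and 23707 is composite.
The smallest witness among the given bases is 11.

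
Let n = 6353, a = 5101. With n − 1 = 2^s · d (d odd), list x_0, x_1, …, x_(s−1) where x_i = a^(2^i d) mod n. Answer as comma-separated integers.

6192, 509, 4961, 6352

n − 1 = 6352 = 2^4 · 397, so s = 4 and d = 397.
x_0 = 5101^397 mod 6353 = 6192.
x_1 = 6192^2 mod 6353 = 509.
x_2 = 509^2 mod 6353 = 4961.
x_3 = 4961^2 mod 6353 = 6352.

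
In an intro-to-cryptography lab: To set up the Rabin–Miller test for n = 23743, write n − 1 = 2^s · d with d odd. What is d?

Halving: 23742 → 11871; 11871 is odd.
So 23742 = 2^1 · 11871.

11871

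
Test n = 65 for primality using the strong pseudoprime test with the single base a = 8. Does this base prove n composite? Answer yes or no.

n − 1 = 64 = 2^6 · 1, so s = 6 and d = 1.
x_0 = 8^1 mod 65 = 8.
x_0 is neither 1 nor 64, so continue squaring.
x_1 = 8^2 mod 65 = 64.
x_1 ≡ −1, so 8 is not a witness.

no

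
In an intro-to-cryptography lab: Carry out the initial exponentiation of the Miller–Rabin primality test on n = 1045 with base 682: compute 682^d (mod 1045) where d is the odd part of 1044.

n − 1 = 1044 = 2^2 · 261, so s = 2 and d = 261.
By repeated squaring, 682^261 ≡ 77 (mod 1045).

77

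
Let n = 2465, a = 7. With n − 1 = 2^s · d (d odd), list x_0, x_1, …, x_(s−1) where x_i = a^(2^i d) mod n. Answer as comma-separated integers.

n − 1 = 2464 = 2^5 · 77, so s = 5 and d = 77.
x_0 = 7^77 mod 2465 = 2437.
x_1 = 2437^2 mod 2465 = 784.
x_2 = 784^2 mod 2465 = 871.
x_3 = 871^2 mod 2465 = 1886.
x_4 = 1886^2 mod 2465 = 1.

2437, 784, 871, 1886, 1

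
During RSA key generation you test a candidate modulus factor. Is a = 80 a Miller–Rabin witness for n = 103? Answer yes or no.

no

n − 1 = 102 = 2^1 · 51, so s = 1 and d = 51.
x_0 = 80^51 mod 103 = 102.
x_0 = 102 ≡ −1, so 80 is not a witness.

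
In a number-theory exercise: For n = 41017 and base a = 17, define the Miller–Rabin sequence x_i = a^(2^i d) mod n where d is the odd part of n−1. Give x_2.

n − 1 = 41016 = 2^3 · 5127, so s = 3 and d = 5127.
x_0 = 17^5127 mod 41017 = 41016.
x_1 = 41016^2 mod 41017 = 1.
x_2 = 1^2 mod 41017 = 1.

1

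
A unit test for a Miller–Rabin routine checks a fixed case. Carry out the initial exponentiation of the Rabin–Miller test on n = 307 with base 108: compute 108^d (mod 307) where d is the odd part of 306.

n − 1 = 306 = 2^1 · 153, so s = 1 and d = 153.
By repeated squaring, 108^153 ≡ 306 (mod 307).

306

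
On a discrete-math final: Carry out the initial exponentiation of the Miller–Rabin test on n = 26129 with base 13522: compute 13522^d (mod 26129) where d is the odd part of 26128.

13471

n − 1 = 26128 = 2^4 · 1633, so s = 4 and d = 1633.
13522^1633 mod 26129 = 13471.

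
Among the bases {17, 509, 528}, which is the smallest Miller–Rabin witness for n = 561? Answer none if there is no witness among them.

n − 1 = 560 = 2^4 · 35, so s = 4 and d = 35.
Base 17: x_0 = 17^35 mod 561 = 527. x_0 is neither 1 nor 560, so continue squaring. x_1 = 527^2 mod 561 = 34. x_2 = 34^2 mod 561 = 34. x_3 = 34^2 mod 561 = 34. Reached i = s−1 = 3 without hitting −1: 17 is a Miller–Rabin witness and 561 is composite.
Base 509: x_0 = 509^35 mod 561 = 254. x_0 is neither 1 nor 560, so continue squaring. x_1 = 254^2 mod 561 = 1. x_1 = 1 but x_0 ≠ ±1, a nontrivial square root of 1 — 509 is a witness and 561 is composite.
Base 528: x_0 = 528^35 mod 561 = 528. x_0 is neither 1 nor 560, so continue squaring. x_1 = 528^2 mod 561 = 528. x_2 = 528^2 mod 561 = 528. x_3 = 528^2 mod 561 = 528. Reached i = s−1 = 3 without hitting −1: 528 is a Miller–Rabin witness and 561 is composite.
The smallest witness among the given bases is 17.

17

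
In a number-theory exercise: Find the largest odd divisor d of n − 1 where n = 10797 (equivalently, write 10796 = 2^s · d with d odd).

Halving: 10796 → 5398 → 2699; 2699 is odd.
So 10796 = 2^2 · 2699.

2699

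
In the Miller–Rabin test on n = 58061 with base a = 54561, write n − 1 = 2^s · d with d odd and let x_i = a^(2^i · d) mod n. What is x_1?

n − 1 = 58060 = 2^2 · 14515, so s = 2 and d = 14515.
By repeated squaring, 54561^14515 ≡ 25084 (mod 58061).
x_0 = 25084.
x_1 = 25084^2 mod 58061 = 58060.

58060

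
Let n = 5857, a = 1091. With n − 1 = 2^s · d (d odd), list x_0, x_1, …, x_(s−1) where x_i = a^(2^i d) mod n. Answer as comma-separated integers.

n − 1 = 5856 = 2^5 · 183, so s = 5 and d = 183.
x_0 = 1091^183 mod 5857 = 5755.
x_1 = 5755^2 mod 5857 = 4547.
x_2 = 4547^2 mod 5857 = 5856.
x_3 = 5856^2 mod 5857 = 1.
x_4 = 1^2 mod 5857 = 1.

5755, 4547, 5856, 1, 1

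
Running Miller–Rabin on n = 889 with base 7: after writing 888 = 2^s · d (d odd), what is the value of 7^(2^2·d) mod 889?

546

n − 1 = 888 = 2^3 · 111, so s = 3 and d = 111.
Repeated squaring mod 889: 7^1 ≡ 7, 7^2 ≡ 49, 7^4 ≡ 623, 7^8 ≡ 525, 7^16 ≡ 35, 7^32 ≡ 336, 7^64 ≡ 882.
111 = 64 + 32 + 8 + 4 + 2 + 1, so 7^111 ≡ 882·336·525·623·49·7 ≡ 686 (mod 889).
x_0 = 686.
x_1 = 686^2 mod 889 = 315.
x_2 = 315^2 mod 889 = 546.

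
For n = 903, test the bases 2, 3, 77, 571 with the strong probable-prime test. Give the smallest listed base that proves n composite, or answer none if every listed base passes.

n − 1 = 902 = 2^1 · 451, so s = 1 and d = 451.
Base 2: x_0 = 2^451 mod 903 = 653. x_0 ∉ {1, 902} and s = 1, so 2 is a Miller–Rabin witness and 903 is composite.
Base 3: x_0 = 3^451 mod 903 = 549. x_0 ∉ {1, 902} and s = 1, so 3 is a Miller–Rabin witness and 903 is composite.
Base 77: x_0 = 77^451 mod 903 = 287. x_0 ∉ {1, 902} and s = 1, so 77 is a Miller–Rabin witness and 903 is composite.
Base 571: x_0 = 571^451 mod 903 = 865. x_0 ∉ {1, 902} and s = 1, so 571 is a Miller–Rabin witness and 903 is composite.
The smallest witness among the given bases is 2.

2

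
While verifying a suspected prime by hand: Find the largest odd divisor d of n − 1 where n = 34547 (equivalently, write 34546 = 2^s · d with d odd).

Halving: 34546 → 17273; 17273 is odd.
So 34546 = 2^1 · 17273.

17273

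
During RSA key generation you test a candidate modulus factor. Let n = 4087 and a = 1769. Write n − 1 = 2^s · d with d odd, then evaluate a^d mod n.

2135

n − 1 = 4086 = 2^1 · 2043, so s = 1 and d = 2043.
1769^2043 mod 4087 = 2135.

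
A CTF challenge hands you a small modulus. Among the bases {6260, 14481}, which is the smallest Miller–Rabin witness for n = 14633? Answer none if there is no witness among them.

none

n − 1 = 14632 = 2^3 · 1829, so s = 3 and d = 1829.
Base 6260: x_0 = 6260^1829 mod 14633 = 6918. x_0 is neither 1 nor 14632, so continue squaring. x_1 = 6918^2 mod 14633 = 8814. x_2 = 8814^2 mod 14633 = 14632. x_2 ≡ −1, so 6260 is not a witness.
Base 14481: x_0 = 14481^1829 mod 14633 = 14174. x_0 is neither 1 nor 14632, so continue squaring. x_1 = 14174^2 mod 14633 = 5819. x_2 = 5819^2 mod 14633 = 14632. x_2 ≡ −1, so 14481 is not a witness.
No listed base is a witness for 14633.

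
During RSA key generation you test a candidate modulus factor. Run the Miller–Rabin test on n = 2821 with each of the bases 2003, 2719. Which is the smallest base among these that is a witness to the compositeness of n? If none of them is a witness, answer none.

2719

n − 1 = 2820 = 2^2 · 705, so s = 2 and d = 705.
Base 2003: x_0 = 2003^705 mod 2821 = 1. x_0 = 1, so 2003 is not a witness.
Base 2719: x_0 = 2719^705 mod 2821 = 1084. x_0 is neither 1 nor 2820, so continue squaring. x_1 = 1084^2 mod 2821 = 1520. Reached i = s−1 = 1 without hitting −1: 2719 is a Miller–Rabin witness and 2821 is composite.
The smallest witness among the given bases is 2719.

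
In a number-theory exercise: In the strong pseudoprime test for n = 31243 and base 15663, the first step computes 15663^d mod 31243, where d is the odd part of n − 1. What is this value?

9247

n − 1 = 31242 = 2^1 · 15621, so s = 1 and d = 15621.
15663^15621 mod 31243 = 9247.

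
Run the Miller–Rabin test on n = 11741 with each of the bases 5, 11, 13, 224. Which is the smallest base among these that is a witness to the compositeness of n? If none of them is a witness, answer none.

5

n − 1 = 11740 = 2^2 · 2935, so s = 2 and d = 2935.
Base 5: x_0 = 5^2935 mod 11741 = 5182. x_0 is neither 1 nor 11740, so continue squaring. x_1 = 5182^2 mod 11741 = 1457. Reached i = s−1 = 1 without hitting −1: 5 is a Miller–Rabin witness and 11741 is composite.
Base 11: x_0 = 11^2935 mod 11741 = 8233. x_0 is neither 1 nor 11740, so continue squaring. x_1 = 8233^2 mod 11741 = 1496. Reached i = s−1 = 1 without hitting −1: 11 is a Miller–Rabin witness and 11741 is composite.
Base 13: x_0 = 13^2935 mod 11741 = 8182. x_0 is neither 1 nor 11740, so continue squaring. x_1 = 8182^2 mod 11741 = 9683. Reached i = s−1 = 1 without hitting −1: 13 is a Miller–Rabin witness and 11741 is composite.
Base 224: x_0 = 224^2935 mod 11741 = 10213. x_0 is neither 1 nor 11740, so continue squaring. x_1 = 10213^2 mod 11741 = 10066. Reached i = s−1 = 1 without hitting −1: 224 is a Miller–Rabin witness and 11741 is composite.
The smallest witness among the given bases is 5.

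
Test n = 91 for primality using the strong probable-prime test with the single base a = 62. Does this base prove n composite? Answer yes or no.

no

n − 1 = 90 = 2^1 · 45, so s = 1 and d = 45.
Repeated squaring mod 91: 62^1 ≡ 62, 62^2 ≡ 22, 62^4 ≡ 29, 62^8 ≡ 22, 62^16 ≡ 29, 62^32 ≡ 22.
45 = 32 + 8 + 4 + 1, so 62^45 ≡ 22·22·29·62 ≡ 90 (mod 91).
x_0 = 62^45 mod 91 = 90.
x_0 = 90 ≡ −1, so 62 is not a witness.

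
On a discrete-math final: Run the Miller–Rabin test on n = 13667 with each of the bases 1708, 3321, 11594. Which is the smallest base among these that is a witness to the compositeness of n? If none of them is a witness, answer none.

n − 1 = 13666 = 2^1 · 6833, so s = 1 and d = 6833.
Base 1708: x_0 = 1708^6833 mod 13667 = 12493. x_0 ∉ {1, 13666} and s = 1, so 1708 is a Miller–Rabin witness and 13667 is composite.
Base 3321: x_0 = 3321^6833 mod 13667 = 5052. x_0 ∉ {1, 13666} and s = 1, so 3321 is a Miller–Rabin witness and 13667 is composite.
Base 11594: x_0 = 11594^6833 mod 13667 = 4452. x_0 ∉ {1, 13666} and s = 1, so 11594 is a Miller–Rabin witness and 13667 is composite.
The smallest witness among the given bases is 1708.

1708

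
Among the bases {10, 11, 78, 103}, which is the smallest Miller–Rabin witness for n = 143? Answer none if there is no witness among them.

n − 1 = 142 = 2^1 · 71, so s = 1 and d = 71.
Base 10: x_0 = 10^71 mod 143 = 43. x_0 ∉ {1, 142} and s = 1, so 10 is a Miller–Rabin witness and 143 is composite.
Base 11: x_0 = 11^71 mod 143 = 110. x_0 ∉ {1, 142} and s = 1, so 11 is a Miller–Rabin witness and 143 is composite.
Base 78: x_0 = 78^71 mod 143 = 78. x_0 ∉ {1, 142} and s = 1, so 78 is a Miller–Rabin witness and 143 is composite.
Base 103: x_0 = 103^71 mod 143 = 103. x_0 ∉ {1, 142} and s = 1, so 103 is a Miller–Rabin witness and 143 is composite.
The smallest witness among the given bases is 10.

10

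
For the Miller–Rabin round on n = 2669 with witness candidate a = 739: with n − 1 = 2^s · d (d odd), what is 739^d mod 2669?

2382

n − 1 = 2668 = 2^2 · 667, so s = 2 and d = 667.
739^667 mod 2669 = 2382.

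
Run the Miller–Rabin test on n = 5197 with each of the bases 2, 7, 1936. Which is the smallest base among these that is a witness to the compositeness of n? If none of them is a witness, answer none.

none

n − 1 = 5196 = 2^2 · 1299, so s = 2 and d = 1299.
Base 2: x_0 = 2^1299 mod 5197 = 3228. x_0 is neither 1 nor 5196, so continue squaring. x_1 = 3228^2 mod 5197 = 5196. x_1 ≡ −1, so 2 is not a witness.
Base 7: x_0 = 7^1299 mod 5197 = 3228. x_0 is neither 1 nor 5196, so continue squaring. x_1 = 3228^2 mod 5197 = 5196. x_1 ≡ −1, so 7 is not a witness.
Base 1936: x_0 = 1936^1299 mod 5197 = 1. x_0 = 1, so 1936 is not a witness.
No listed base is a witness for 5197.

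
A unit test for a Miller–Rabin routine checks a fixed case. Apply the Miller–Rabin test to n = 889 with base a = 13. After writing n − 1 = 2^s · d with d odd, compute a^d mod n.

n − 1 = 888 = 2^3 · 111, so s = 3 and d = 111.
By repeated squaring, 13^111 ≡ 76 (mod 889).

76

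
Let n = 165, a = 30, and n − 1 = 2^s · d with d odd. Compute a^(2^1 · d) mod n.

75

n − 1 = 164 = 2^2 · 41, so s = 2 and d = 41.
Repeated squaring mod 165: 30^1 ≡ 30, 30^2 ≡ 75, 30^4 ≡ 15, 30^8 ≡ 60, 30^16 ≡ 135, 30^32 ≡ 75.
41 = 32 + 8 + 1, so 30^41 ≡ 75·60·30 ≡ 30 (mod 165).
x_0 = 30.
x_1 = 30^2 mod 165 = 75.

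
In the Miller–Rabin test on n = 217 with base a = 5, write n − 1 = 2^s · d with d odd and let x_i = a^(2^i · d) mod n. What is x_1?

n − 1 = 216 = 2^3 · 27, so s = 3 and d = 27.
Repeated squaring mod 217: 5^1 ≡ 5, 5^2 ≡ 25, 5^4 ≡ 191, 5^8 ≡ 25, 5^16 ≡ 191.
27 = 16 + 8 + 2 + 1, so 5^27 ≡ 191·25·25·5 ≡ 125 (mod 217).
x_0 = 125.
x_1 = 125^2 mod 217 = 1.

1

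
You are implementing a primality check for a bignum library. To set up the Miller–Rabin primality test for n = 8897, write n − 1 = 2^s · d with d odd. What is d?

139

Halving: 8896 → 4448 → 2224 → 1112 → 556 → 278 → 139; 139 is odd.
So 8896 = 2^6 · 139.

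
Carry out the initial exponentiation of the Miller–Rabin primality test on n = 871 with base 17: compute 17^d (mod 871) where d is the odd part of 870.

n − 1 = 870 = 2^1 · 435, so s = 1 and d = 435.
17^435 mod 871 = 350.

350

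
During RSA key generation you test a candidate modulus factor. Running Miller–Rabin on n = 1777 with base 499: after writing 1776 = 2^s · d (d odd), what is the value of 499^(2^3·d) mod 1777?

n − 1 = 1776 = 2^4 · 111, so s = 4 and d = 111.
x_0 = 499^111 mod 1777 = 108.
x_1 = 108^2 mod 1777 = 1002.
x_2 = 1002^2 mod 1777 = 1776.
x_3 = 1776^2 mod 1777 = 1.

1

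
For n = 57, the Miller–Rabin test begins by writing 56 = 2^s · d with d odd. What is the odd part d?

Halving: 56 → 28 → 14 → 7; 7 is odd.
So 56 = 2^3 · 7.

7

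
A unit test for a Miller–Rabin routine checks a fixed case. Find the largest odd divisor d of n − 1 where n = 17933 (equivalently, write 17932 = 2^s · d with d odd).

4483

Halving: 17932 → 8966 → 4483; 4483 is odd.
So 17932 = 2^2 · 4483.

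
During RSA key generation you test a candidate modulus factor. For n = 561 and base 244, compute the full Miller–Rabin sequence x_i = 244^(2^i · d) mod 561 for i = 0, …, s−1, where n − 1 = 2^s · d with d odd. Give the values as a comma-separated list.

n − 1 = 560 = 2^4 · 35, so s = 4 and d = 35.
x_0 = 244^35 mod 561 = 505.
x_1 = 505^2 mod 561 = 331.
x_2 = 331^2 mod 561 = 166.
x_3 = 166^2 mod 561 = 67.

505, 331, 166, 67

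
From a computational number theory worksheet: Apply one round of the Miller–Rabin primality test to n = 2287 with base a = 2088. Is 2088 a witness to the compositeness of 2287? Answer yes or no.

no

n − 1 = 2286 = 2^1 · 1143, so s = 1 and d = 1143.
Repeated squaring mod 2287: 2088^1 ≡ 2088, 2088^2 ≡ 722, 2088^4 ≡ 2135, 2088^8 ≡ 234, 2088^16 ≡ 2155, 2088^32 ≡ 1415, 2088^64 ≡ 1100, 2088^128 ≡ 177, 2088^256 ≡ 1598, 2088^512 ≡ 1312, 2088^1024 ≡ 1520.
1143 = 1024 + 64 + 32 + 16 + 4 + 2 + 1, so 2088^1143 ≡ 1520·1100·1415·2155·2135·722·2088 ≡ 1 (mod 2287).
x_0 = 2088^1143 mod 2287 = 1.
x_0 = 1, so 2088 is not a witness.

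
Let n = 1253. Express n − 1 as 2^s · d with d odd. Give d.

Halving: 1252 → 626 → 313; 313 is odd.
So 1252 = 2^2 · 313.

313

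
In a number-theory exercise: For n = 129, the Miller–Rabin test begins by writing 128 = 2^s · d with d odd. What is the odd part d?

Halving: 128 → 64 → 32 → 16 → 8 → 4 → 2 → 1; 1 is odd.
So 128 = 2^7 · 1.

1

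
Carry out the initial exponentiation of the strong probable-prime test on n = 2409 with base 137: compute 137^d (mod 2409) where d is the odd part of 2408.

n − 1 = 2408 = 2^3 · 301, so s = 3 and d = 301.
Repeated squaring mod 2409: 137^1 ≡ 137, 137^2 ≡ 1906, 137^4 ≡ 64, 137^8 ≡ 1687, 137^16 ≡ 940, 137^32 ≡ 1906, 137^64 ≡ 64, 137^128 ≡ 1687, 137^256 ≡ 940.
301 = 256 + 32 + 8 + 4 + 1, so 137^301 ≡ 940·1906·1687·64·137 ≡ 137 (mod 2409).

137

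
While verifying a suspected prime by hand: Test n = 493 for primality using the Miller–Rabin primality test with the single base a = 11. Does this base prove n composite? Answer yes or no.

yes

n − 1 = 492 = 2^2 · 123, so s = 2 and d = 123.
By repeated squaring, 11^123 ≡ 97 (mod 493).
x_0 = 11^123 mod 493 = 97.
x_0 is neither 1 nor 492, so continue squaring.
x_1 = 97^2 mod 493 = 42.
Reached i = s−1 = 1 without hitting −1: 11 is a Miller–Rabin witness and 493 is composite.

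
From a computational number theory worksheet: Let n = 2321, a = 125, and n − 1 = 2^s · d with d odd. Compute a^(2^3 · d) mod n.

n − 1 = 2320 = 2^4 · 145, so s = 4 and d = 145.
x_0 = 125^145 mod 2321 = 144.
x_1 = 144^2 mod 2321 = 2168.
x_2 = 2168^2 mod 2321 = 199.
x_3 = 199^2 mod 2321 = 144.

144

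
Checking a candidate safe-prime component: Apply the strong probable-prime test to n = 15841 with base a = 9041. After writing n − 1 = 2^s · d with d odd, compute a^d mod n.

9115

n − 1 = 15840 = 2^5 · 495, so s = 5 and d = 495.
9041^495 mod 15841 = 9115.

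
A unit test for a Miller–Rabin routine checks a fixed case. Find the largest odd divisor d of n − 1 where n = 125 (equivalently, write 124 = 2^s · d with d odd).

Halving: 124 → 62 → 31; 31 is odd.
So 124 = 2^2 · 31.

31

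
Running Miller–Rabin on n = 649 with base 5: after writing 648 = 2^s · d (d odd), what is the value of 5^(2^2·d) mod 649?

n − 1 = 648 = 2^3 · 81, so s = 3 and d = 81.
By repeated squaring, 5^81 ≡ 643 (mod 649).
x_0 = 643.
x_1 = 643^2 mod 649 = 36.
x_2 = 36^2 mod 649 = 647.

647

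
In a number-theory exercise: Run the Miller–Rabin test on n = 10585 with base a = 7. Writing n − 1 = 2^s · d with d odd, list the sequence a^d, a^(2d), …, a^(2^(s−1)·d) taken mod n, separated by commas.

n − 1 = 10584 = 2^3 · 1323, so s = 3 and d = 1323.
x_0 = 7^1323 mod 10585 = 5453.
x_1 = 5453^2 mod 10585 = 1944.
x_2 = 1944^2 mod 10585 = 291.

5453, 1944, 291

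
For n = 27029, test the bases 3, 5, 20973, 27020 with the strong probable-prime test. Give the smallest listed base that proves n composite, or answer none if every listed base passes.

3

n − 1 = 27028 = 2^2 · 6757, so s = 2 and d = 6757.
Base 3: x_0 = 3^6757 mod 27029 = 26951. x_0 is neither 1 nor 27028, so continue squaring. x_1 = 26951^2 mod 27029 = 6084. Reached i = s−1 = 1 without hitting −1: 3 is a Miller–Rabin witness and 27029 is composite.
Base 5: x_0 = 5^6757 mod 27029 = 23312. x_0 is neither 1 nor 27028, so continue squaring. x_1 = 23312^2 mod 27029 = 4270. Reached i = s−1 = 1 without hitting −1: 5 is a Miller–Rabin witness and 27029 is composite.
Base 20973: x_0 = 20973^6757 mod 27029 = 21102. x_0 is neither 1 nor 27028, so continue squaring. x_1 = 21102^2 mod 27029 = 18658. Reached i = s−1 = 1 without hitting −1: 20973 is a Miller–Rabin witness and 27029 is composite.
Base 27020: x_0 = 27020^6757 mod 27029 = 20945. x_0 is neither 1 nor 27028, so continue squaring. x_1 = 20945^2 mod 27029 = 12355. Reached i = s−1 = 1 without hitting −1: 27020 is a Miller–Rabin witness and 27029 is composite.
The smallest witness among the given bases is 3.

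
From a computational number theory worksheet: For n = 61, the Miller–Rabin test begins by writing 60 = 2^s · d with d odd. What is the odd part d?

Halving: 60 → 30 → 15; 15 is odd.
So 60 = 2^2 · 15.

15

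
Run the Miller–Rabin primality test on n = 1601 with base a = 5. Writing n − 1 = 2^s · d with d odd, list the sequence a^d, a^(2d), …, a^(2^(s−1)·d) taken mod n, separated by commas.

927, 1193, 1561, 1600, 1, 1

n − 1 = 1600 = 2^6 · 25, so s = 6 and d = 25.
x_0 = 5^25 mod 1601 = 927.
x_1 = 927^2 mod 1601 = 1193.
x_2 = 1193^2 mod 1601 = 1561.
x_3 = 1561^2 mod 1601 = 1600.
x_4 = 1600^2 mod 1601 = 1.
x_5 = 1^2 mod 1601 = 1.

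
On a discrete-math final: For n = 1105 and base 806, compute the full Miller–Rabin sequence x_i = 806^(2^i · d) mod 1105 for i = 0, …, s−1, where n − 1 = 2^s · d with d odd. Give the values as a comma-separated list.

351, 546, 871, 611

n − 1 = 1104 = 2^4 · 69, so s = 4 and d = 69.
x_0 = 806^69 mod 1105 = 351.
x_1 = 351^2 mod 1105 = 546.
x_2 = 546^2 mod 1105 = 871.
x_3 = 871^2 mod 1105 = 611.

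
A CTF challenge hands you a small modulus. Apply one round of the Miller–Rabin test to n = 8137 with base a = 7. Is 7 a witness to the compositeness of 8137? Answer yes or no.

n − 1 = 8136 = 2^3 · 1017, so s = 3 and d = 1017.
By repeated squaring, 7^1017 ≡ 2160 (mod 8137).
x_0 = 7^1017 mod 8137 = 2160.
x_0 is neither 1 nor 8136, so continue squaring.
x_1 = 2160^2 mod 8137 = 3099.
x_2 = 3099^2 mod 8137 = 2141.
Reached i = s−1 = 2 without hitting −1: 7 is a Miller–Rabin witness and 8137 is composite.

yes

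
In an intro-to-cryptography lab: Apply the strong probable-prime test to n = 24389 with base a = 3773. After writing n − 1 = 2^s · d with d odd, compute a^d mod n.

n − 1 = 24388 = 2^2 · 6097, so s = 2 and d = 6097.
3773^6097 mod 24389 = 19244.

19244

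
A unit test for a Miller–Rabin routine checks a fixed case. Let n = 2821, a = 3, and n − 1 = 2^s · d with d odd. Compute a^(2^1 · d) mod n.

n − 1 = 2820 = 2^2 · 705, so s = 2 and d = 705.
x_0 = 3^705 mod 2821 = 1301.
x_1 = 1301^2 mod 2821 = 1.

1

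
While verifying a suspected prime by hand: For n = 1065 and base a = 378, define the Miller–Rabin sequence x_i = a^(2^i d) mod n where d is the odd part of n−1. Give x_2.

n − 1 = 1064 = 2^3 · 133, so s = 3 and d = 133.
x_0 = 378^133 mod 1065 = 993.
x_1 = 993^2 mod 1065 = 924.
x_2 = 924^2 mod 1065 = 711.

711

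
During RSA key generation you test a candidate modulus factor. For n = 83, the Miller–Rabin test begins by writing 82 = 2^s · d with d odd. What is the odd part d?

41

Halving: 82 → 41; 41 is odd.
So 82 = 2^1 · 41.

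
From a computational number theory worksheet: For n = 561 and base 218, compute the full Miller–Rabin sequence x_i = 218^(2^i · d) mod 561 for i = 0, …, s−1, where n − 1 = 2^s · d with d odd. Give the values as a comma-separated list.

n − 1 = 560 = 2^4 · 35, so s = 4 and d = 35.
x_0 = 218^35 mod 561 = 551.
x_1 = 551^2 mod 561 = 100.
x_2 = 100^2 mod 561 = 463.
x_3 = 463^2 mod 561 = 67.

551, 100, 463, 67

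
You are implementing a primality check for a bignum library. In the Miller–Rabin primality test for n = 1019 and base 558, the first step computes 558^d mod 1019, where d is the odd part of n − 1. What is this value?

n − 1 = 1018 = 2^1 · 509, so s = 1 and d = 509.
Repeated squaring mod 1019: 558^1 ≡ 558, 558^2 ≡ 569, 558^4 ≡ 738, 558^8 ≡ 498, 558^16 ≡ 387, 558^32 ≡ 995, 558^64 ≡ 576, 558^128 ≡ 601, 558^256 ≡ 475.
509 = 256 + 128 + 64 + 32 + 16 + 8 + 4 + 1, so 558^509 ≡ 475·601·576·995·387·498·738·558 ≡ 1018 (mod 1019).

1018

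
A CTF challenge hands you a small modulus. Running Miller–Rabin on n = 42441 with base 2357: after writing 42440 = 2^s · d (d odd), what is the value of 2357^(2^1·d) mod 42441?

n − 1 = 42440 = 2^3 · 5305, so s = 3 and d = 5305.
x_0 = 2357^5305 mod 42441 = 41081.
x_1 = 41081^2 mod 42441 = 24637.

24637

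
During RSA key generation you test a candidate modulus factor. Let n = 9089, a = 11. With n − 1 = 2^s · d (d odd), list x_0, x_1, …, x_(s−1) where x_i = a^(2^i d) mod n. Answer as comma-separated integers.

n − 1 = 9088 = 2^7 · 71, so s = 7 and d = 71.
x_0 = 11^71 mod 9089 = 7614.
x_1 = 7614^2 mod 9089 = 3354.
x_2 = 3354^2 mod 9089 = 6223.
x_3 = 6223^2 mod 9089 = 6589.
x_4 = 6589^2 mod 9089 = 5857.
x_5 = 5857^2 mod 9089 = 2563.
x_6 = 2563^2 mod 9089 = 6711.

7614, 3354, 6223, 6589, 5857, 2563, 6711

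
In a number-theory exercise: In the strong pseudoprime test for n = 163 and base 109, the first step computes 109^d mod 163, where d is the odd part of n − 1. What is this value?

162

n − 1 = 162 = 2^1 · 81, so s = 1 and d = 81.
Repeated squaring mod 163: 109^1 ≡ 109, 109^2 ≡ 145, 109^4 ≡ 161, 109^8 ≡ 4, 109^16 ≡ 16, 109^32 ≡ 93, 109^64 ≡ 10.
81 = 64 + 16 + 1, so 109^81 ≡ 10·16·109 ≡ 162 (mod 163).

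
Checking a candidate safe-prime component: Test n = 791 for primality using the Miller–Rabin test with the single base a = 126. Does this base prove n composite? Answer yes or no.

yes

n − 1 = 790 = 2^1 · 395, so s = 1 and d = 395.
x_0 = 126^395 mod 791 = 728.
x_0 ∉ {1, 790} and s = 1, so 126 is a Miller–Rabin witness and 791 is composite.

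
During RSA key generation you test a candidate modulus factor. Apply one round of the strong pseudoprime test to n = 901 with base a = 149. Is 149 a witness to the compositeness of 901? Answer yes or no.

yes

n − 1 = 900 = 2^2 · 225, so s = 2 and d = 225.
x_0 = 149^225 mod 901 = 812.
x_0 is neither 1 nor 900, so continue squaring.
x_1 = 812^2 mod 901 = 713.
Reached i = s−1 = 1 without hitting −1: 149 is a Miller–Rabin witness and 901 is composite.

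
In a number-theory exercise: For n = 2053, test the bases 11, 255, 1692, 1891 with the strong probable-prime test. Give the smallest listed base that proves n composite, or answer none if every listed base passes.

n − 1 = 2052 = 2^2 · 513, so s = 2 and d = 513.
Base 11: x_0 = 11^513 mod 2053 = 244. x_0 is neither 1 nor 2052, so continue squaring. x_1 = 244^2 mod 2053 = 2052. x_1 ≡ −1, so 11 is not a witness.
Base 255: x_0 = 255^513 mod 2053 = 1809. x_0 is neither 1 nor 2052, so continue squaring. x_1 = 1809^2 mod 2053 = 2052. x_1 ≡ −1, so 255 is not a witness.
Base 1692: x_0 = 1692^513 mod 2053 = 2052. x_0 = 2052 ≡ −1, so 1692 is not a witness.
Base 1891: x_0 = 1891^513 mod 2053 = 1809. x_0 is neither 1 nor 2052, so continue squaring. x_1 = 1809^2 mod 2053 = 2052. x_1 ≡ −1, so 1891 is not a witness.
No listed base is a witness for 2053.

none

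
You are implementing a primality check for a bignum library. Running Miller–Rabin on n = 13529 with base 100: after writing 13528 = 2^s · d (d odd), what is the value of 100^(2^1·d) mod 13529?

n − 1 = 13528 = 2^3 · 1691, so s = 3 and d = 1691.
Repeated squaring mod 13529: 100^1 ≡ 100, 100^2 ≡ 10000, 100^4 ≡ 7161, 100^8 ≡ 5011, 100^16 ≡ 297, 100^32 ≡ 7035, 100^64 ≡ 2143, 100^128 ≡ 6118, 100^256 ≡ 8710, 100^512 ≡ 6997, 100^1024 ≡ 10087.
1691 = 1024 + 512 + 128 + 16 + 8 + 2 + 1, so 100^1691 ≡ 10087·6997·6118·297·5011·10000·100 ≡ 1157 (mod 13529).
x_0 = 1157.
x_1 = 1157^2 mod 13529 = 12807.

12807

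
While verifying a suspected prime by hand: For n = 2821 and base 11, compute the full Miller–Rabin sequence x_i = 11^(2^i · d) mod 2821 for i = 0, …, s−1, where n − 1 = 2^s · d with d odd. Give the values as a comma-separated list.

n − 1 = 2820 = 2^2 · 705, so s = 2 and d = 705.
x_0 = 11^705 mod 2821 = 1828.
x_1 = 1828^2 mod 2821 = 1520.

1828, 1520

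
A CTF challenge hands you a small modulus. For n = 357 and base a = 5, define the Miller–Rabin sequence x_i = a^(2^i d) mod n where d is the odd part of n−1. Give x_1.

331

n − 1 = 356 = 2^2 · 89, so s = 2 and d = 89.
x_0 = 5^89 mod 357 = 80.
x_1 = 80^2 mod 357 = 331.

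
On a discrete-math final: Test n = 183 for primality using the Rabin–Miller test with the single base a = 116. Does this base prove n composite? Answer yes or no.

n − 1 = 182 = 2^1 · 91, so s = 1 and d = 91.
x_0 = 116^91 mod 183 = 128.
x_0 ∉ {1, 182} and s = 1, so 116 is a Miller–Rabin witness and 183 is composite.

yes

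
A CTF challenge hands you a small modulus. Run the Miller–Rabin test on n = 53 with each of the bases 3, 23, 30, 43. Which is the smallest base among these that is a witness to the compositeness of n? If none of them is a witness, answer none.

n − 1 = 52 = 2^2 · 13, so s = 2 and d = 13.
Base 3: x_0 = 3^13 mod 53 = 30. x_0 is neither 1 nor 52, so continue squaring. x_1 = 30^2 mod 53 = 52. x_1 ≡ −1, so 3 is not a witness.
Base 23: x_0 = 23^13 mod 53 = 23. x_0 is neither 1 nor 52, so continue squaring. x_1 = 23^2 mod 53 = 52. x_1 ≡ −1, so 23 is not a witness.
Base 30: x_0 = 30^13 mod 53 = 30. x_0 is neither 1 nor 52, so continue squaring. x_1 = 30^2 mod 53 = 52. x_1 ≡ −1, so 30 is not a witness.
Base 43: x_0 = 43^13 mod 53 = 52. x_0 = 52 ≡ −1, so 43 is not a witness.
No listed base is a witness for 53.

none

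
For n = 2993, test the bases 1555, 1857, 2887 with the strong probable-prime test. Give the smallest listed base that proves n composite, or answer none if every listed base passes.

1857

n − 1 = 2992 = 2^4 · 187, so s = 4 and d = 187.
Base 1555: x_0 = 1555^187 mod 2993 = 793. x_0 is neither 1 nor 2992, so continue squaring. x_1 = 793^2 mod 2993 = 319. x_2 = 319^2 mod 2993 = 2992. x_2 ≡ −1, so 1555 is not a witness.
Base 1857: x_0 = 1857^187 mod 2993 = 183. x_0 is neither 1 nor 2992, so continue squaring. x_1 = 183^2 mod 2993 = 566. x_2 = 566^2 mod 2993 = 105. x_3 = 105^2 mod 2993 = 2046. Reached i = s−1 = 3 without hitting −1: 1857 is a Miller–Rabin witness and 2993 is composite.
Base 2887: x_0 = 2887^187 mod 2993 = 1340. x_0 is neither 1 nor 2992, so continue squaring. x_1 = 1340^2 mod 2993 = 2793. x_2 = 2793^2 mod 2993 = 1091. x_3 = 1091^2 mod 2993 = 2060. Reached i = s−1 = 3 without hitting −1: 2887 is a Miller–Rabin witness and 2993 is composite.
The smallest witness among the given bases is 1857.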